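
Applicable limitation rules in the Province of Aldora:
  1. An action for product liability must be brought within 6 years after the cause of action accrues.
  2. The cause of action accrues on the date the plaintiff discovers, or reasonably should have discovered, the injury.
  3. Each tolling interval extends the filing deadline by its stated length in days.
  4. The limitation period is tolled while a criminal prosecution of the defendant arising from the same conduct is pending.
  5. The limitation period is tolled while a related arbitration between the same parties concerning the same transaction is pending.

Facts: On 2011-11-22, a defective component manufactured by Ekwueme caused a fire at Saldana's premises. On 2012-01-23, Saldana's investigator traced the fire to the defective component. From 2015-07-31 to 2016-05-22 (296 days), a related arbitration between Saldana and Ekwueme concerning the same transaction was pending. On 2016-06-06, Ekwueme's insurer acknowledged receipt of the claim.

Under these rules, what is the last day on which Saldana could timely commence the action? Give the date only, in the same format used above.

2018-11-15

Under the discovery rule, the claim accrued on 2012-01-23, when Saldana discovered the injury — not on the 2011-11-22 date of the underlying act.
6 years from 2012-01-23 is 2018-01-23.
Because the pending related arbitration ran from 2015-07-31 to 2016-05-22, the deadline is extended by 296 days to 2018-11-15.
None of the other events listed affects the running of the period under the stated rules.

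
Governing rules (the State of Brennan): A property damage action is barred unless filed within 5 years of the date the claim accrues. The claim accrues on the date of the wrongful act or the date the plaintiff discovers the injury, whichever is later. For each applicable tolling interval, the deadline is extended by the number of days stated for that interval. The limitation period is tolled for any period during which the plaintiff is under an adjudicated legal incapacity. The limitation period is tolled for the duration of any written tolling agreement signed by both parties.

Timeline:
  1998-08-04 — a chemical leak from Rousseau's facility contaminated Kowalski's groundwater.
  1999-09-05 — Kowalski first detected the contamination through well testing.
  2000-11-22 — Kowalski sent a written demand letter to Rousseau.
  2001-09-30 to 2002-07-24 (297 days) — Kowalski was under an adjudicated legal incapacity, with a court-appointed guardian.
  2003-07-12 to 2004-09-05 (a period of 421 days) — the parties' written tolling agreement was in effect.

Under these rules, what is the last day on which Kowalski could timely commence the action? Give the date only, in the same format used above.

2006-08-24

Because discovery on 1999-09-05 post-dates the 1998-08-04 act, accrual under the later-of rule falls on 1999-09-05.
5 years from 1999-09-05 is 2004-09-05.
The period was tolled for 297 days by the plaintiff's legal incapacity (2001-09-30 to 2002-07-24), pushing the deadline to 2005-06-29.
Because the written tolling agreement ran from 2003-07-12 to 2004-09-05, the deadline is extended by 421 days to 2006-08-24.
The other events in the timeline have no effect on the limitation period under the stated rules.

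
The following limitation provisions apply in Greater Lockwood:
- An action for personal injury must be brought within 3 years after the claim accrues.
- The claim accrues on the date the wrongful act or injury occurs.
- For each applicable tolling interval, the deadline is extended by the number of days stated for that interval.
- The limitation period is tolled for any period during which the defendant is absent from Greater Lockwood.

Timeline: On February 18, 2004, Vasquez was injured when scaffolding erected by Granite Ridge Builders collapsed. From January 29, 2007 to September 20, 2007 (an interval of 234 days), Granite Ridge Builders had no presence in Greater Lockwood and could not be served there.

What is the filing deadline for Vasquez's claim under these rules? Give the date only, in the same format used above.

October 10, 2007

The claim accrued on February 18, 2004, when the wrongful act occurred.
The untolled deadline — 3 years after February 18, 2004 — is February 18, 2007.
Because the defendant's absence from the jurisdiction ran from January 29, 2007 to September 20, 2007, the deadline is extended by 234 days to October 10, 2007.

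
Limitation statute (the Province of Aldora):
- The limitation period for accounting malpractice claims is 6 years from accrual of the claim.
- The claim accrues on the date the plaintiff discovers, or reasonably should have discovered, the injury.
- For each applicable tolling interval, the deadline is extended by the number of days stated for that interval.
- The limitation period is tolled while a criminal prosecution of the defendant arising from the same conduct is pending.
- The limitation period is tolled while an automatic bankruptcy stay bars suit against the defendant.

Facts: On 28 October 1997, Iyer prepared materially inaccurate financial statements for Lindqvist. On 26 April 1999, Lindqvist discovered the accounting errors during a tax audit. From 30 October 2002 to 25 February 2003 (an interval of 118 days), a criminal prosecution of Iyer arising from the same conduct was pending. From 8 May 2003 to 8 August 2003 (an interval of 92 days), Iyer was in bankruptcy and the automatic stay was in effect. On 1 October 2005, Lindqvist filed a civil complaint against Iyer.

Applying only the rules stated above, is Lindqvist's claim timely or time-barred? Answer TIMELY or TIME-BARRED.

Under the discovery rule, the claim accrued on 26 April 1999, when Lindqvist discovered the injury — not on the 28 October 1997 date of the underlying act.
Adding the 6 years base period to 26 April 1999 gives a deadline of 26 April 2005, before any tolling.
The period was tolled for 118 days by the pending criminal prosecution (30 October 2002 to 25 February 2003), pushing the deadline to 22 August 2005.
The automatic bankruptcy stay from 8 May 2003 to 8 August 2003 tolled the period for 92 days, extending the deadline to 22 November 2005.
Lindqvist filed on 1 October 2005, before the 22 November 2005 deadline, so the action is timely.

TIMELY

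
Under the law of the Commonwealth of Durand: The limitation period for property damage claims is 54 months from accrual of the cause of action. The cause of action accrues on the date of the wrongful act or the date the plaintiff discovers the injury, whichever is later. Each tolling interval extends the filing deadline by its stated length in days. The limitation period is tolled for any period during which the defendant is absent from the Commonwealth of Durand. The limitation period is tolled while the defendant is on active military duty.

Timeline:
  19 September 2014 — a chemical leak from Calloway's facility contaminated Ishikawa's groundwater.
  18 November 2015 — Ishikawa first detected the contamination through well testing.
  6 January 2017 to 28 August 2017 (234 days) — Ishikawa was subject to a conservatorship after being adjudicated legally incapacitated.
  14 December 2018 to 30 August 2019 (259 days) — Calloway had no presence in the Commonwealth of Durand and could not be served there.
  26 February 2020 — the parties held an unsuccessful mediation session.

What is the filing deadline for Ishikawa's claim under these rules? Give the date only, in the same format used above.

1 February 2021

The claim accrued on 18 November 2015 — the later of the 19 September 2014 act and the 18 November 2015 discovery.
Adding the 54 months base period to 18 November 2015 gives a deadline of 18 May 2020, before any tolling.
The period was tolled for 259 days by the defendant's absence from the jurisdiction (14 December 2018 to 30 August 2019), pushing the deadline to 1 February 2021.
The plaintiff's legal incapacity from 6 January 2017 to 28 August 2017 does not toll the period, because no stated rule makes the plaintiff's incapacity a tolling event.
Nothing else in the chronology tolls or restarts the period.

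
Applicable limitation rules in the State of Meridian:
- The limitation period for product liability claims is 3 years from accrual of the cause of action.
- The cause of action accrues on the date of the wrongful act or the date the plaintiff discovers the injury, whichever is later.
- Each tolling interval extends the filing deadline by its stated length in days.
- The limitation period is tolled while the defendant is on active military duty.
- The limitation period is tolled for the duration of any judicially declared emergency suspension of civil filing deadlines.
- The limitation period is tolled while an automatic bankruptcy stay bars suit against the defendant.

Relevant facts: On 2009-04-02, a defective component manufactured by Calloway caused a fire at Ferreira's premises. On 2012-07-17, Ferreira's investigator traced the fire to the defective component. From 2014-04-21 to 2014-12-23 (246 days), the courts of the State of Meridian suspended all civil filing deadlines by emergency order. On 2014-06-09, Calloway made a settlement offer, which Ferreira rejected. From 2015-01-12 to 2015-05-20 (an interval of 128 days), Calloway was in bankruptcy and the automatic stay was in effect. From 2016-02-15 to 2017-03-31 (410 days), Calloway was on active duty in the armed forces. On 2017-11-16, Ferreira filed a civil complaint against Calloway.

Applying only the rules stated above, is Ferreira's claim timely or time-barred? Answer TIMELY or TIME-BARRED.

Because discovery on 2012-07-17 post-dates the 2009-04-02 act, accrual under the later-of rule falls on 2012-07-17.
3 years from 2012-07-17 is 2015-07-17.
The emergency suspension of filing deadlines from 2014-04-21 to 2014-12-23 tolled the period for 246 days, extending the deadline to 2016-03-19.
The automatic bankruptcy stay from 2015-01-12 to 2015-05-20 tolled the period for 128 days, extending the deadline to 2016-07-25.
Because the defendant's active military service ran from 2016-02-15 to 2017-03-31, the deadline is extended by 410 days to 2017-09-08.
The other events in the timeline have no effect on the limitation period under the stated rules.
Filing on 2017-11-16 missed the 2017-09-08 deadline — the action is time-barred.

TIME-BARRED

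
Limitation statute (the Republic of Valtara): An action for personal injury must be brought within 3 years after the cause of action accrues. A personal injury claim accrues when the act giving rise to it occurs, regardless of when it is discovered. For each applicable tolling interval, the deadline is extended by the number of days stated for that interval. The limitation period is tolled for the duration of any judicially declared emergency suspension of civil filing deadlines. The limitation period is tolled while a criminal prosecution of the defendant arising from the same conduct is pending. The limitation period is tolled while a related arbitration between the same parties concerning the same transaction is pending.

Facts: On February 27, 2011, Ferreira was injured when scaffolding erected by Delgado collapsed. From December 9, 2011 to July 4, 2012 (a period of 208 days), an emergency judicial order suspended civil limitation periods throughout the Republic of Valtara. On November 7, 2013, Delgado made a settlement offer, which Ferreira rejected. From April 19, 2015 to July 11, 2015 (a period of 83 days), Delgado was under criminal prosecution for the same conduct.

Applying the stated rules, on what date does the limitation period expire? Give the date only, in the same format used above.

September 23, 2014

The claim accrued on February 27, 2011, when the wrongful act occurred.
Adding the 3 years base period to February 27, 2011 gives a deadline of February 27, 2014, before any tolling.
Because the emergency suspension of filing deadlines ran from December 9, 2011 to July 4, 2012, the deadline is extended by 208 days to September 23, 2014.
The pending criminal prosecution starting April 19, 2015 came too late — the period had run on September 23, 2014 — and so does not extend the deadline.
Nothing else in the chronology tolls or restarts the period.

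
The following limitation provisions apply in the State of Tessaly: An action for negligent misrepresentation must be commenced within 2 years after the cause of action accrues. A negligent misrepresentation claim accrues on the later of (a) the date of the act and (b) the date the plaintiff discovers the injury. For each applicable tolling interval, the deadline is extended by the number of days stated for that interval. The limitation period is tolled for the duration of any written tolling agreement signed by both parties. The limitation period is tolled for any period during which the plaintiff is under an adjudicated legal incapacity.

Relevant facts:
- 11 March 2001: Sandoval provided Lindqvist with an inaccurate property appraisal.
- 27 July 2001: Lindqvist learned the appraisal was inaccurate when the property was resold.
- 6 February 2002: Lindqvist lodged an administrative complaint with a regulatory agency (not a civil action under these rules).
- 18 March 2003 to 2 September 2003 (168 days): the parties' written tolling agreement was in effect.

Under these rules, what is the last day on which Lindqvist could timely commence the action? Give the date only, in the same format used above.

The claim accrued on 27 July 2001 — the later of the 11 March 2001 act and the 27 July 2001 discovery.
2 years from 27 July 2001 is 27 July 2003.
The written tolling agreement from 18 March 2003 to 2 September 2003 tolled the period for 168 days, extending the deadline to 11 January 2004.
The other events in the timeline have no effect on the limitation period under the stated rules.

11 January 2004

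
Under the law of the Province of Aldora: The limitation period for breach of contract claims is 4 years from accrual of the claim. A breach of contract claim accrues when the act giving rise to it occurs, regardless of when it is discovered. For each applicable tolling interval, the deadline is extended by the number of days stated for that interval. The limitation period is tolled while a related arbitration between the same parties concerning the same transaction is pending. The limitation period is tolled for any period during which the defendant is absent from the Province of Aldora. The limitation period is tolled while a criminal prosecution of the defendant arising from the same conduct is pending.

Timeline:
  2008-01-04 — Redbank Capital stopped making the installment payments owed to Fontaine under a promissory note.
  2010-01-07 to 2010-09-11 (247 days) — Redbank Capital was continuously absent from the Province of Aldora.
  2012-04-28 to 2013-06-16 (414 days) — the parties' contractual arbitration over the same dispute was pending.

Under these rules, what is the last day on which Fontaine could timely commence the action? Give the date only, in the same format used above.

2013-10-26

The claim accrued on 2008-01-04, when the wrongful act occurred.
Adding the 4 years base period to 2008-01-04 gives a deadline of 2012-01-04, before any tolling.
Because the defendant's absence from the jurisdiction ran from 2010-01-07 to 2010-09-11, the deadline is extended by 247 days to 2012-09-07.
The pending related arbitration from 2012-04-28 to 2013-06-16 tolled the period for 414 days, extending the deadline to 2013-10-26.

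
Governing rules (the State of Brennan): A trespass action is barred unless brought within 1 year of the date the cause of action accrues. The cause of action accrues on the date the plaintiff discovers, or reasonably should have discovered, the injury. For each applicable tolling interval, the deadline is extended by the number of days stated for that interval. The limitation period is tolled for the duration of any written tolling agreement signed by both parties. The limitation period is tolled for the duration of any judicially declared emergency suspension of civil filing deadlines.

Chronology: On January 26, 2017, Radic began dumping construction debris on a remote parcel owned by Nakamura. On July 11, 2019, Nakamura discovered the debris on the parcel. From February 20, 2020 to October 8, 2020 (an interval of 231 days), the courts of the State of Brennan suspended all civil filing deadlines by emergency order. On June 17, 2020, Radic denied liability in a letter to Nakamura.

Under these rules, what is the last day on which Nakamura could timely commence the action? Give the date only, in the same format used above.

Under the discovery rule, the claim accrued on July 11, 2019, when Nakamura discovered the injury — not on the January 26, 2017 date of the underlying act.
The untolled deadline — 1 year after July 11, 2019 — is July 11, 2020.
The period was tolled for 231 days by the emergency suspension of filing deadlines (February 20, 2020 to October 8, 2020), pushing the deadline to February 27, 2021.
None of the other events listed affects the running of the period under the stated rules.

February 27, 2021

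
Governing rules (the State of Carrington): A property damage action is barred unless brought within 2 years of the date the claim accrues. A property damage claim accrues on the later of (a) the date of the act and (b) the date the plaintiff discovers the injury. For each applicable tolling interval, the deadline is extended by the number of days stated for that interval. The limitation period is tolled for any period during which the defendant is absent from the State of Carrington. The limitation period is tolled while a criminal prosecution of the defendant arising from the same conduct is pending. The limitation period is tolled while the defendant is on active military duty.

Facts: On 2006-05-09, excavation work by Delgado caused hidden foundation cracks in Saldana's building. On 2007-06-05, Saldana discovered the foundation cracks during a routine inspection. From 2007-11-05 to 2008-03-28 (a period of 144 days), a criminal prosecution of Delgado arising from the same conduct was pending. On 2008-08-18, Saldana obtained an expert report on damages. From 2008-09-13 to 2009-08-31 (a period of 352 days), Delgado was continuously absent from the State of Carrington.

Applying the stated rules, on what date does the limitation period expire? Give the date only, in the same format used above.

Because discovery on 2007-06-05 post-dates the 2006-05-09 act, accrual under the later-of rule falls on 2007-06-05.
2 years from 2007-06-05 is 2009-06-05.
Because the pending criminal prosecution ran from 2007-11-05 to 2008-03-28, the deadline is extended by 144 days to 2009-10-27.
Because the defendant's absence from the jurisdiction ran from 2008-09-13 to 2009-08-31, the deadline is extended by 352 days to 2010-10-14.
The other events in the timeline have no effect on the limitation period under the stated rules.

2010-10-14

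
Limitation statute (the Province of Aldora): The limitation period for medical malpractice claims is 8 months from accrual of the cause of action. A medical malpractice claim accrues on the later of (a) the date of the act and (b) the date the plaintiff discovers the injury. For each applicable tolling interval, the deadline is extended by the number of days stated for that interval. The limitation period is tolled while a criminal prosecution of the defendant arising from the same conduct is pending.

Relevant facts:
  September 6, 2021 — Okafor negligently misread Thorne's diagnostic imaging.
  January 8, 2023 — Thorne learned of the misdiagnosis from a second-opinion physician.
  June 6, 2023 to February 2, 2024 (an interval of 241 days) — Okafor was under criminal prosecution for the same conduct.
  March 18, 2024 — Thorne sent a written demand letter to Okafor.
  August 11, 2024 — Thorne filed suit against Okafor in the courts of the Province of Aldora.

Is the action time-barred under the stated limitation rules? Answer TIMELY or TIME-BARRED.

Taking the later of the act (September 6, 2021) and discovery (January 8, 2023), the claim accrued on January 8, 2023.
8 months from January 8, 2023 is September 8, 2023.
Because the pending criminal prosecution ran from June 6, 2023 to February 2, 2024, the deadline is extended by 241 days to May 6, 2024.
None of the other events listed affects the running of the period under the stated rules.
Filing on August 11, 2024 missed the May 6, 2024 deadline — the action is time-barred.

TIME-BARRED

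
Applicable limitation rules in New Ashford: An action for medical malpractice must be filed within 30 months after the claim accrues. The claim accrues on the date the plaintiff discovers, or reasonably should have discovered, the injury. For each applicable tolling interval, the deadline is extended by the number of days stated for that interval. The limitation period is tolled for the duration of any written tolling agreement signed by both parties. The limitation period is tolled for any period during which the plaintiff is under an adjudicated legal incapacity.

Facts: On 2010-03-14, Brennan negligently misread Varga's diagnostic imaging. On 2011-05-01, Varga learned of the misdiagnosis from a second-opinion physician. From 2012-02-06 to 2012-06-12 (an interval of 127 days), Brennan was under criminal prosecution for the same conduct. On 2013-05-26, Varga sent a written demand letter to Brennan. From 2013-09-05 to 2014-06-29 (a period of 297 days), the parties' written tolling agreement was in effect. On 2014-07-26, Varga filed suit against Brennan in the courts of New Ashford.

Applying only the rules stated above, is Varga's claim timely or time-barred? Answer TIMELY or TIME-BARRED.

TIMELY

The claim did not accrue until Varga discovered the injury on 2011-05-01; the 2010-03-14 act date does not start the clock under the stated rule.
Adding the 30 months base period to 2011-05-01 gives a deadline of 2013-11-01, before any tolling.
The period was tolled for 297 days by the written tolling agreement (2013-09-05 to 2014-06-29), pushing the deadline to 2014-08-25.
No stated provision tolls the period for a criminal prosecution, so the interval from 2012-02-06 to 2012-06-12 has no effect on the deadline.
None of the other events listed affects the running of the period under the stated rules.
Filing on 2014-07-26 beat the 2014-08-25 deadline — the action is timely.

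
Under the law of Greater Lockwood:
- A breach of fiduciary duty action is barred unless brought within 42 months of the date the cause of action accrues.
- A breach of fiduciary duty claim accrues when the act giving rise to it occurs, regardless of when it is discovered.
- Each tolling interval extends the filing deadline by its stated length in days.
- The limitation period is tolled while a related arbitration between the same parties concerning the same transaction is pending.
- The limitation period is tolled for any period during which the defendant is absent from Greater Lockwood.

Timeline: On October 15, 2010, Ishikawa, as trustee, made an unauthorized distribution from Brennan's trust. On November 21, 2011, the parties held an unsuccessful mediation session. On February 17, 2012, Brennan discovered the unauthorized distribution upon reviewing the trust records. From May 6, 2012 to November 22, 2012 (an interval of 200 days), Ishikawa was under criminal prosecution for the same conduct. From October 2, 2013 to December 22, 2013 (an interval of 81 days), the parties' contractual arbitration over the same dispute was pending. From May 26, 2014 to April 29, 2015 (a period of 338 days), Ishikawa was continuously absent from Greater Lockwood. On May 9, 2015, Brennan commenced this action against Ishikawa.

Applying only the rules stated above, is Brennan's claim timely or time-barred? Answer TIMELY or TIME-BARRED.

Accrual is governed by the date of the act, so the period began to run on October 15, 2010; the later discovery on February 17, 2012 is irrelevant under the stated rule.
The untolled deadline — 42 months after October 15, 2010 — is April 15, 2014.
Because the pending related arbitration ran from October 2, 2013 to December 22, 2013, the deadline is extended by 81 days to July 5, 2014.
Because the defendant's absence from the jurisdiction ran from May 26, 2014 to April 29, 2015, the deadline is extended by 338 days to June 8, 2015.
The pending criminal prosecution from May 6, 2012 to November 22, 2012 does not toll the period, because no stated rule makes a criminal prosecution a tolling event.
None of the other events listed affects the running of the period under the stated rules.
The May 9, 2015 filing precedes the June 8, 2015 deadline; the claim is timely.

TIMELY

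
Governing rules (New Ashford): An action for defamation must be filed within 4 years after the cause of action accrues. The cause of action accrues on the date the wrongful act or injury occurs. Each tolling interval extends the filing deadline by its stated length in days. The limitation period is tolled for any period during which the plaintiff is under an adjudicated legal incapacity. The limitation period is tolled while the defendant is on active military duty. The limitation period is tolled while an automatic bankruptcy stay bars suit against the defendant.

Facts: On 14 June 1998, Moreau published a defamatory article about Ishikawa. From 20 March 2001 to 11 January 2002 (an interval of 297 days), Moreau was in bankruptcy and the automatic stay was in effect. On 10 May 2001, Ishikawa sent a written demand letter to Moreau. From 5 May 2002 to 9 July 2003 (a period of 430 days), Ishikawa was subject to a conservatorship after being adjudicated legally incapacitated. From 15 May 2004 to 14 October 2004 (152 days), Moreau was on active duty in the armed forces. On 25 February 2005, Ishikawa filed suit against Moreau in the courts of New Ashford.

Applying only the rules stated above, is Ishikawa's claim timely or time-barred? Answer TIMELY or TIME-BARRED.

The claim accrued on 14 June 1998, when the wrongful act occurred.
4 years from 14 June 1998 is 14 June 2002.
The period was tolled for 297 days by the automatic bankruptcy stay (20 March 2001 to 11 January 2002), pushing the deadline to 7 April 2003.
The period was tolled for 430 days by the plaintiff's legal incapacity (5 May 2002 to 9 July 2003), pushing the deadline to 10 June 2004.
The defendant's active military service from 15 May 2004 to 14 October 2004 tolled the period for 152 days, extending the deadline to 9 November 2004.
None of the other events listed affects the running of the period under the stated rules.
Ishikawa filed on 25 February 2005, after the 9 November 2004 deadline, so the action is time-barred.

TIME-BARRED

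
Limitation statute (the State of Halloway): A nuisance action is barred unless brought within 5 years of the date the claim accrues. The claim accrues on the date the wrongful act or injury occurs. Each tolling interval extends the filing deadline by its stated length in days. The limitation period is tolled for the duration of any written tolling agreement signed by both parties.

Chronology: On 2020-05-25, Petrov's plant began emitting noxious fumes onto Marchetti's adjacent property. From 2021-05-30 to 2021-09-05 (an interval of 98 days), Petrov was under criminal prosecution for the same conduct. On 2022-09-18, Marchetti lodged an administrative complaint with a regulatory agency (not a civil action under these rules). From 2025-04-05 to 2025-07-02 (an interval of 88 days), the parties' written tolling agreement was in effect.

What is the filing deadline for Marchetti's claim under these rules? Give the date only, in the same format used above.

2025-08-21

The claim accrued on 2020-05-25, when the wrongful act occurred.
The untolled deadline — 5 years after 2020-05-25 — is 2025-05-25.
The period was tolled for 88 days by the written tolling agreement (2025-04-05 to 2025-07-02), pushing the deadline to 2025-08-21.
The pending criminal prosecution from 2021-05-30 to 2021-09-05 does not toll the period, because no stated rule makes a criminal prosecution a tolling event.
Nothing else in the chronology tolls or restarts the period.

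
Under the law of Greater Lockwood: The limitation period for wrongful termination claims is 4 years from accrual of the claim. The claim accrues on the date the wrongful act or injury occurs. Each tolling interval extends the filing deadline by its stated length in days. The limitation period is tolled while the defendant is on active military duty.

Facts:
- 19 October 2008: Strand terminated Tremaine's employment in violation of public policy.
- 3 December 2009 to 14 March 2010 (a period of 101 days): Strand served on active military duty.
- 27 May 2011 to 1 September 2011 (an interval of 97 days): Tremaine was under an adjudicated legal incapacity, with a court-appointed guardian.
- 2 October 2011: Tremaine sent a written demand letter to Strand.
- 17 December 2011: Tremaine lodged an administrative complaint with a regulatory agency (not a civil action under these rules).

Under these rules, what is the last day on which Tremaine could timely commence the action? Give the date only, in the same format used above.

The claim accrued on 19 October 2008, when the wrongful act occurred.
The untolled deadline — 4 years after 19 October 2008 — is 19 October 2012.
The defendant's active military service from 3 December 2009 to 14 March 2010 tolled the period for 101 days, extending the deadline to 28 January 2013.
The plaintiff's legal incapacity from 27 May 2011 to 1 September 2011 does not toll the period, because no stated rule makes the plaintiff's incapacity a tolling event.
The other events in the timeline have no effect on the limitation period under the stated rules.

28 January 2013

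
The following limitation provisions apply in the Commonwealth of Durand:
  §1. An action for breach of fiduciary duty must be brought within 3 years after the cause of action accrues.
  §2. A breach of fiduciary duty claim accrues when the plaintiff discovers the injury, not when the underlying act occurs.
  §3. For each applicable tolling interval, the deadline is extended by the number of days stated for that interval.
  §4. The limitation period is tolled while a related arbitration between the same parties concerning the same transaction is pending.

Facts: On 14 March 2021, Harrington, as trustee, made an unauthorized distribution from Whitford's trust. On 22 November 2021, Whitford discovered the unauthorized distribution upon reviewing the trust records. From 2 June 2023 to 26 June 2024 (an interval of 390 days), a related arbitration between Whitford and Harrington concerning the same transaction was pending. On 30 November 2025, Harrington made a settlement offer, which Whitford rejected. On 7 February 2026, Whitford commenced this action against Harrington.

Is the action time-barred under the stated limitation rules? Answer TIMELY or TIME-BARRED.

TIME-BARRED

Accrual is tied to discovery, so the period began on 22 November 2021 rather than on 14 March 2021 when the act occurred.
Adding the 3 years base period to 22 November 2021 gives a deadline of 22 November 2024, before any tolling.
The period was tolled for 390 days by the pending related arbitration (2 June 2023 to 26 June 2024), pushing the deadline to 17 December 2025.
None of the other events listed affects the running of the period under the stated rules.
The 7 February 2026 filing falls after the 17 December 2025 deadline; the claim is time-barred.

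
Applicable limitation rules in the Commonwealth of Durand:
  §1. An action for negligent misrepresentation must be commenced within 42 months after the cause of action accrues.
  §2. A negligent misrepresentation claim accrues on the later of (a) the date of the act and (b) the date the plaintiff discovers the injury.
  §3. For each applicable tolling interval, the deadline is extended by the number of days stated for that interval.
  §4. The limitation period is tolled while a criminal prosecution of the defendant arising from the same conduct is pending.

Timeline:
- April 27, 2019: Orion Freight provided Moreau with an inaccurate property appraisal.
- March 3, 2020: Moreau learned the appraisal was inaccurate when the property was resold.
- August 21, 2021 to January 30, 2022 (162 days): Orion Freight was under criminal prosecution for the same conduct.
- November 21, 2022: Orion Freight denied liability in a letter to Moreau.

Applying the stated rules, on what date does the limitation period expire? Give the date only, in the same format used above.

February 12, 2024

Because discovery on March 3, 2020 post-dates the April 27, 2019 act, accrual under the later-of rule falls on March 3, 2020.
42 months from March 3, 2020 is September 3, 2023.
The period was tolled for 162 days by the pending criminal prosecution (August 21, 2021 to January 30, 2022), pushing the deadline to February 12, 2024.
The other events in the timeline have no effect on the limitation period under the stated rules.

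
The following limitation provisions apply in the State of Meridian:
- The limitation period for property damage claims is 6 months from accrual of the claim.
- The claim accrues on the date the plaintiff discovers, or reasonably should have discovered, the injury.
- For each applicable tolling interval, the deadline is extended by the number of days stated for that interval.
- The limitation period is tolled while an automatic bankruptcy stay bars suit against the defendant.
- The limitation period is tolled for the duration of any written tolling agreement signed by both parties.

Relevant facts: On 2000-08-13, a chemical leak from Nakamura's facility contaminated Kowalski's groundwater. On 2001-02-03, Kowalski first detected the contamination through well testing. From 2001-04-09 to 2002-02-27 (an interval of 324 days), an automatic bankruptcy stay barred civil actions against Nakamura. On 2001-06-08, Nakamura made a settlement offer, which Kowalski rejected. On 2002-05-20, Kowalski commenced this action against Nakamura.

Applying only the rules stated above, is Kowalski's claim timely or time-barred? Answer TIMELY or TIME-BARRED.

TIMELY

Accrual is tied to discovery, so the period began on 2001-02-03 rather than on 2000-08-13 when the act occurred.
6 months from 2001-02-03 is 2001-08-03.
Because the automatic bankruptcy stay ran from 2001-04-09 to 2002-02-27, the deadline is extended by 324 days to 2002-06-23.
Nothing else in the chronology tolls or restarts the period.
Kowalski filed on 2002-05-20, before the 2002-06-23 deadline, so the action is timely.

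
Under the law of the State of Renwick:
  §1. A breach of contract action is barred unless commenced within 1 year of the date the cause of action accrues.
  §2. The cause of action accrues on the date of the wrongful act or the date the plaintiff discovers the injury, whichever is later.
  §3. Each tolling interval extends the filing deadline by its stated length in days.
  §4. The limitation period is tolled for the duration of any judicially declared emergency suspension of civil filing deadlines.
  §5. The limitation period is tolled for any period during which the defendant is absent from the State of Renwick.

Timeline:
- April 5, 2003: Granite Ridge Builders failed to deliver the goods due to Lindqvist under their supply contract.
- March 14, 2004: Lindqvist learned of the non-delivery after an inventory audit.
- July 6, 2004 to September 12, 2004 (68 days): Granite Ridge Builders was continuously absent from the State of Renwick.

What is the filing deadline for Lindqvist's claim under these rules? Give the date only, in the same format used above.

May 21, 2005

Taking the later of the act (April 5, 2003) and discovery (March 14, 2004), the claim accrued on March 14, 2004.
Adding the 1 year base period to March 14, 2004 gives a deadline of March 14, 2005, before any tolling.
The defendant's absence from the jurisdiction from July 6, 2004 to September 12, 2004 tolled the period for 68 days, extending the deadline to May 21, 2005.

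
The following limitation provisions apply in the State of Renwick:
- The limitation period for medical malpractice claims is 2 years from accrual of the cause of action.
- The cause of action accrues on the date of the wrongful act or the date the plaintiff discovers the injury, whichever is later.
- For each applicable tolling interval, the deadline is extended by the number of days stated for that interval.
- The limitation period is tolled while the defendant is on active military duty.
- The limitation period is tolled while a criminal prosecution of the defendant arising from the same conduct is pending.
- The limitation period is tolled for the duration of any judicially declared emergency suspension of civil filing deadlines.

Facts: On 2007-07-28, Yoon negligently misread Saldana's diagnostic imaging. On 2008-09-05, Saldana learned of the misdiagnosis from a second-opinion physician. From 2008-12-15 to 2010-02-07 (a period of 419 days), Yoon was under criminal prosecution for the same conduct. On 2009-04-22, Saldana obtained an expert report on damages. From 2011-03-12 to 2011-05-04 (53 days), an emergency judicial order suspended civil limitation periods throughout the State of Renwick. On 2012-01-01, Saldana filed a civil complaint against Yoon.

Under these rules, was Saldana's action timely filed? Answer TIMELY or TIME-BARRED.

Taking the later of the act (2007-07-28) and discovery (2008-09-05), the claim accrued on 2008-09-05.
2 years from 2008-09-05 is 2010-09-05.
Because the pending criminal prosecution ran from 2008-12-15 to 2010-02-07, the deadline is extended by 419 days to 2011-10-29.
The emergency suspension of filing deadlines from 2011-03-12 to 2011-05-04 tolled the period for 53 days, extending the deadline to 2011-12-21.
The other events in the timeline have no effect on the limitation period under the stated rules.
Saldana filed on 2012-01-01, after the 2011-12-21 deadline, so the action is time-barred.

TIME-BARRED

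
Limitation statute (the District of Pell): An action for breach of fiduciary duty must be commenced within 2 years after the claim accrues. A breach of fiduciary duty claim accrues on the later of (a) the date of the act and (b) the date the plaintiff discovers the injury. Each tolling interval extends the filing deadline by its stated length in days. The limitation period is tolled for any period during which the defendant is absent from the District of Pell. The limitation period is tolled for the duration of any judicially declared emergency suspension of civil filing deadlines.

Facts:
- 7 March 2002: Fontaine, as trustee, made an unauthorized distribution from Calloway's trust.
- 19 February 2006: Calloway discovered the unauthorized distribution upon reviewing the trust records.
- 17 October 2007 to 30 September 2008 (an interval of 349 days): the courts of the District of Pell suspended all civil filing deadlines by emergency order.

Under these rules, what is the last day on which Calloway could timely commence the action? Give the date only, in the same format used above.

The claim accrued on 19 February 2006 — the later of the 7 March 2002 act and the 19 February 2006 discovery.
Adding the 2 years base period to 19 February 2006 gives a deadline of 19 February 2008, before any tolling.
The period was tolled for 349 days by the emergency suspension of filing deadlines (17 October 2007 to 30 September 2008), pushing the deadline to 2 February 2009.

2 February 2009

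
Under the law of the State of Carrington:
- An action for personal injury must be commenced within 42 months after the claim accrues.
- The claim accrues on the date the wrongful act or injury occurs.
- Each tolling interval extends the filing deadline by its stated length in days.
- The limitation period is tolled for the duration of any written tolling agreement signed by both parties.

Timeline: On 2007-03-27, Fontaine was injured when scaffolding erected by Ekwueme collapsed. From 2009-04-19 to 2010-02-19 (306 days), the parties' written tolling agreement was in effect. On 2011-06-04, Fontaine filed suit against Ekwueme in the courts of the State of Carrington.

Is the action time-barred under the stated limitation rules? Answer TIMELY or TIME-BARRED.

The limitation period began to run on 2007-03-27.
The untolled deadline — 42 months after 2007-03-27 — is 2010-09-27.
The period was tolled for 306 days by the written tolling agreement (2009-04-19 to 2010-02-19), pushing the deadline to 2011-07-30.
The 2011-06-04 filing precedes the 2011-07-30 deadline; the claim is timely.

TIMELY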